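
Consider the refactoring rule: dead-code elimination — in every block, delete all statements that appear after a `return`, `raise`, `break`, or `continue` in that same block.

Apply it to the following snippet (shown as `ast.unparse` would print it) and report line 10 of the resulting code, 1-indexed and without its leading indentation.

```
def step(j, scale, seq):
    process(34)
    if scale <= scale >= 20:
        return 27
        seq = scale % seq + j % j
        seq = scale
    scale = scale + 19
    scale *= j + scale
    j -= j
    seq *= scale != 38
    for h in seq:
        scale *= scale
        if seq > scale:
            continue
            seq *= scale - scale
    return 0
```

scale *= scale

Transformed code:
def step(j, scale, seq):
    process(34)
    if scale <= scale >= 20:
        return 27
    scale = scale + 19
    scale *= j + scale
    j -= j
    seq *= scale != 38
    for h in seq:
        scale *= scale
        if seq > scale:
            continue
    return 0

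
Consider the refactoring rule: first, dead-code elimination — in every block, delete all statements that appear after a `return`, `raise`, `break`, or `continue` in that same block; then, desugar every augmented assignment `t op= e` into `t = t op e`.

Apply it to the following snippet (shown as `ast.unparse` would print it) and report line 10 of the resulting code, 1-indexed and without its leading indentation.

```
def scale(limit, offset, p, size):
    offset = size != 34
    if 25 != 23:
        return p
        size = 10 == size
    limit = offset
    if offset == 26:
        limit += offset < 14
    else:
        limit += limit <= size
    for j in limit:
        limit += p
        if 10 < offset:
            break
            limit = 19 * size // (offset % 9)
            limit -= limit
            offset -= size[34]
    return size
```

for j in limit:

Transformed code:
def scale(limit, offset, p, size):
    offset = size != 34
    if 25 != 23:
        return p
    limit = offset
    if offset == 26:
        limit = limit + (offset < 14)
    else:
        limit = limit + (limit <= size)
    for j in limit:
        limit = limit + p
        if 10 < offset:
            break
    return size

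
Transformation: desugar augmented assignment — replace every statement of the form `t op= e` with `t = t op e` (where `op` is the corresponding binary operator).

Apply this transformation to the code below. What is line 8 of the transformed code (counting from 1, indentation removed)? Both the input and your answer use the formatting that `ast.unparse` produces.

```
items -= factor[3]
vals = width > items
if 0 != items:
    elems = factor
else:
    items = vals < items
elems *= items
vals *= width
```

vals = vals * width

Transformed code:
items = items - factor[3]
vals = width > items
if 0 != items:
    elems = factor
else:
    items = vals < items
elems = elems * items
vals = vals * width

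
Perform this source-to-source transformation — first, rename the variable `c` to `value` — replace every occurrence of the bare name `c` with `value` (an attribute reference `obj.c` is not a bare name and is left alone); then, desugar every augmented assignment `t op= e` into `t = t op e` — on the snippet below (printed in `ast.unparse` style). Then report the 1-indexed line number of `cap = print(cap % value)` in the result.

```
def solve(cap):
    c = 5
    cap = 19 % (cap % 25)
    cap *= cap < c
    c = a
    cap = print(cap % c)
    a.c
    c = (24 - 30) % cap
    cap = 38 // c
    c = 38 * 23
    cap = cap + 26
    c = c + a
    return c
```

6

Transformed code:
def solve(cap):
    value = 5
    cap = 19 % (cap % 25)
    cap = cap * (cap < value)
    value = a
    cap = print(cap % value)
    a.c
    value = (24 - 30) % cap
    cap = 38 // value
    value = 38 * 23
    cap = cap + 26
    value = value + a
    return value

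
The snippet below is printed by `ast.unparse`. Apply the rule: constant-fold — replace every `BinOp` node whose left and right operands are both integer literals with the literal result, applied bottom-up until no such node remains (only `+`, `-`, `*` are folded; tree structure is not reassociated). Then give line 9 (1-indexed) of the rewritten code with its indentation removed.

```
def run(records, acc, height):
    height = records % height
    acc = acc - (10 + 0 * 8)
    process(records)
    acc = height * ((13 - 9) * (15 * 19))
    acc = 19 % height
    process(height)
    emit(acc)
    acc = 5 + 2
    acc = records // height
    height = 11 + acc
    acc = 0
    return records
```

acc = 7

Transformed code:
def run(records, acc, height):
    height = records % height
    acc = acc - 10
    process(records)
    acc = height * 1140
    acc = 19 % height
    process(height)
    emit(acc)
    acc = 7
    acc = records // height
    height = 11 + acc
    acc = 0
    return records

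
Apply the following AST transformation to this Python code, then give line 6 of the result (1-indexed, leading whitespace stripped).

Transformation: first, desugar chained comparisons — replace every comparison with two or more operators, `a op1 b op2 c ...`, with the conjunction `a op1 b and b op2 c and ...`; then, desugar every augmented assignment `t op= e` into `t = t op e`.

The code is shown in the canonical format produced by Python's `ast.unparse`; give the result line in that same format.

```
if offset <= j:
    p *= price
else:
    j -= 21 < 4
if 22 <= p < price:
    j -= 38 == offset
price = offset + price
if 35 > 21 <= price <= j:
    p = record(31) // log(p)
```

Transformed code:
if offset <= j:
    p = p * price
else:
    j = j - (21 < 4)
if 22 <= p and p < price:
    j = j - (38 == offset)
price = offset + price
if 35 > 21 and 21 <= price and (price <= j):
    p = record(31) // log(p)

j = j - (38 == offset)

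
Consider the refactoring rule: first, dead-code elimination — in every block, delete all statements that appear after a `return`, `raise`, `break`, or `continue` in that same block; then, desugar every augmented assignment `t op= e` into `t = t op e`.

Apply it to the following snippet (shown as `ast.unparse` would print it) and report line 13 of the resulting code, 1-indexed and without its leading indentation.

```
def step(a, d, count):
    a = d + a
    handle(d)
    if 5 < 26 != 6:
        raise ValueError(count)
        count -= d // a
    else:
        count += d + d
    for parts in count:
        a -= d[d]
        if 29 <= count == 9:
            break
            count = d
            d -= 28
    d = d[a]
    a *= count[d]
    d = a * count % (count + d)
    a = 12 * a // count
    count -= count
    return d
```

a = a * count[d]

Transformed code:
def step(a, d, count):
    a = d + a
    handle(d)
    if 5 < 26 != 6:
        raise ValueError(count)
    else:
        count = count + (d + d)
    for parts in count:
        a = a - d[d]
        if 29 <= count == 9:
            break
    d = d[a]
    a = a * count[d]
    d = a * count % (count + d)
    a = 12 * a // count
    count = count - count
    return d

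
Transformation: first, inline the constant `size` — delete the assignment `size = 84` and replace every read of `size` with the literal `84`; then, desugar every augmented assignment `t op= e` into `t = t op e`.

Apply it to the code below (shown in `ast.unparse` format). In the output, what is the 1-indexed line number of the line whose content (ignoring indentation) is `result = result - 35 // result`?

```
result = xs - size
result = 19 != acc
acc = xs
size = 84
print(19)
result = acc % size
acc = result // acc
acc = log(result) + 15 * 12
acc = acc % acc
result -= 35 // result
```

9

Transformed code:
result = xs - 84
result = 19 != acc
acc = xs
print(19)
result = acc % 84
acc = result // acc
acc = log(result) + 15 * 12
acc = acc % acc
result = result - 35 // result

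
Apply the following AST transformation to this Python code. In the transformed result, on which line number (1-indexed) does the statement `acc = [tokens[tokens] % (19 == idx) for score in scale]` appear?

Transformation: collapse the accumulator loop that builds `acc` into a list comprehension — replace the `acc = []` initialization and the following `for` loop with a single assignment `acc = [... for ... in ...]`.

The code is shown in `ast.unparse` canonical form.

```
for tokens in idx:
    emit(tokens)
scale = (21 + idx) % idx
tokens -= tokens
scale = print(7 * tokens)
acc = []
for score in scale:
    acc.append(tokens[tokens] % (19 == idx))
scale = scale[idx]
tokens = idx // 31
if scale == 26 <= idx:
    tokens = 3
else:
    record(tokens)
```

6

Transformed code:
for tokens in idx:
    emit(tokens)
scale = (21 + idx) % idx
tokens -= tokens
scale = print(7 * tokens)
acc = [tokens[tokens] % (19 == idx) for score in scale]
scale = scale[idx]
tokens = idx // 31
if scale == 26 <= idx:
    tokens = 3
else:
    record(tokens)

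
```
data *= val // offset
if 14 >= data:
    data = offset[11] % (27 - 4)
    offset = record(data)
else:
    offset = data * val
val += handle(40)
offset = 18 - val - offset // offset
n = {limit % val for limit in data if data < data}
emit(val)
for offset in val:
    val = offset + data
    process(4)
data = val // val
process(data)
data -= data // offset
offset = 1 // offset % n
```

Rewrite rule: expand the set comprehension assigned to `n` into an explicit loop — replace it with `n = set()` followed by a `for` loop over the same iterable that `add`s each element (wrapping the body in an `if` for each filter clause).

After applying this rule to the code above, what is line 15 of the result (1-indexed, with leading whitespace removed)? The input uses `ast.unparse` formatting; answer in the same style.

Transformed code:
data *= val // offset
if 14 >= data:
    data = offset[11] % (27 - 4)
    offset = record(data)
else:
    offset = data * val
val += handle(40)
offset = 18 - val - offset // offset
n = set()
for limit in data:
    if data < data:
        n.add(limit % val)
emit(val)
for offset in val:
    val = offset + data
    process(4)
data = val // val
process(data)
data -= data // offset
offset = 1 // offset % n

val = offset + data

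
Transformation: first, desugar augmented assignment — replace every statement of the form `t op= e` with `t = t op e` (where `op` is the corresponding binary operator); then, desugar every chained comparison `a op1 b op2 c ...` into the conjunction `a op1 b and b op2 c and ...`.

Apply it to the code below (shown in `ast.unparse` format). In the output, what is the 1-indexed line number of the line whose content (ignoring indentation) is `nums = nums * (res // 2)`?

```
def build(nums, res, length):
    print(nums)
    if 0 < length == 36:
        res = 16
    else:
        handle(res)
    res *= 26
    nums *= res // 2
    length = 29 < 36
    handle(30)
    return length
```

Transformed code:
def build(nums, res, length):
    print(nums)
    if 0 < length and length == 36:
        res = 16
    else:
        handle(res)
    res = res * 26
    nums = nums * (res // 2)
    length = 29 < 36
    handle(30)
    return length

8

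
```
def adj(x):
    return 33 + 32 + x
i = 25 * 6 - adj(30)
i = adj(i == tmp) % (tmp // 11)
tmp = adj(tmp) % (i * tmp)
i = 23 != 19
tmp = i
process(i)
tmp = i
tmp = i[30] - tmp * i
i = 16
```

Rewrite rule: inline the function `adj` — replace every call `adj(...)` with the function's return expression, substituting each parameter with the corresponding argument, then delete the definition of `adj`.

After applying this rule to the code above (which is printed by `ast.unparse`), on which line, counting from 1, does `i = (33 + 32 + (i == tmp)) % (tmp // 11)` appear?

2

Transformed code:
i = 25 * 6 - (33 + 32 + 30)
i = (33 + 32 + (i == tmp)) % (tmp // 11)
tmp = (33 + 32 + tmp) % (i * tmp)
i = 23 != 19
tmp = i
process(i)
tmp = i
tmp = i[30] - tmp * i
i = 16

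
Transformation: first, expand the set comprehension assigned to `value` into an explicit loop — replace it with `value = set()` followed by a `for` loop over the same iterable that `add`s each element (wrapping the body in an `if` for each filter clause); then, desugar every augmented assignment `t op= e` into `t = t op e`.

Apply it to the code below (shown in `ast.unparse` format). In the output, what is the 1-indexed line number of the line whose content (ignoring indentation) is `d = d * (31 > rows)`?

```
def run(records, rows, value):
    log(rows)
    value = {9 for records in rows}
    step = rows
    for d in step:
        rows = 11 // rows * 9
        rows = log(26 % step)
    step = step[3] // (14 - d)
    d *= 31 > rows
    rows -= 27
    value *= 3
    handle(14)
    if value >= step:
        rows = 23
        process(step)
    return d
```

11

Transformed code:
def run(records, rows, value):
    log(rows)
    value = set()
    for records in rows:
        value.add(9)
    step = rows
    for d in step:
        rows = 11 // rows * 9
        rows = log(26 % step)
    step = step[3] // (14 - d)
    d = d * (31 > rows)
    rows = rows - 27
    value = value * 3
    handle(14)
    if value >= step:
        rows = 23
        process(step)
    return d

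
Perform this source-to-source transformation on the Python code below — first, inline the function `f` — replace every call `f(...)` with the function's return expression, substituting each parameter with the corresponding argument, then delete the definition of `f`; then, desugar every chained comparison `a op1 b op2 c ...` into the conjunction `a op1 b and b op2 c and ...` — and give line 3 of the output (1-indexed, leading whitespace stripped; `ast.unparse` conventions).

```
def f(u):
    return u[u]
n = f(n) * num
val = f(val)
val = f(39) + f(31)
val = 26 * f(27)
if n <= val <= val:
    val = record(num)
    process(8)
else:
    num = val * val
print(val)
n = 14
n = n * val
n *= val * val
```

Transformed code:
n = n[n] * num
val = val[val]
val = 39[39] + 31[31]
val = 26 * 27[27]
if n <= val and val <= val:
    val = record(num)
    process(8)
else:
    num = val * val
print(val)
n = 14
n = n * val
n *= val * val

val = 39[39] + 31[31]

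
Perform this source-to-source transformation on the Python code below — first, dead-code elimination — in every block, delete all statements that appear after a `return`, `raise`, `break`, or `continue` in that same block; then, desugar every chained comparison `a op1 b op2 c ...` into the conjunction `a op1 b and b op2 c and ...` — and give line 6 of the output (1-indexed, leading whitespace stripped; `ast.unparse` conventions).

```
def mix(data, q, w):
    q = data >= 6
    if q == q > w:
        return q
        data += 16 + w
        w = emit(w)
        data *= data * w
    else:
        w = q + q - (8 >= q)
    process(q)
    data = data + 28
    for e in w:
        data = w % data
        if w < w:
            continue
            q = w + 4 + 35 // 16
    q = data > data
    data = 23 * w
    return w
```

w = q + q - (8 >= q)

Transformed code:
def mix(data, q, w):
    q = data >= 6
    if q == q and q > w:
        return q
    else:
        w = q + q - (8 >= q)
    process(q)
    data = data + 28
    for e in w:
        data = w % data
        if w < w:
            continue
    q = data > data
    data = 23 * w
    return w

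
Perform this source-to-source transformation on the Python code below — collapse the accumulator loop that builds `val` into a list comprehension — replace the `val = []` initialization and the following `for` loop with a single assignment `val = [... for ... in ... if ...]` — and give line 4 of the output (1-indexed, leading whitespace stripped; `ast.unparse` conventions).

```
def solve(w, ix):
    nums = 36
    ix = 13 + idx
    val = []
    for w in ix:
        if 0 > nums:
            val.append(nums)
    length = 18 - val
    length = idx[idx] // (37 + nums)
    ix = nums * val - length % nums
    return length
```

val = [nums for w in ix if 0 > nums]

Transformed code:
def solve(w, ix):
    nums = 36
    ix = 13 + idx
    val = [nums for w in ix if 0 > nums]
    length = 18 - val
    length = idx[idx] // (37 + nums)
    ix = nums * val - length % nums
    return length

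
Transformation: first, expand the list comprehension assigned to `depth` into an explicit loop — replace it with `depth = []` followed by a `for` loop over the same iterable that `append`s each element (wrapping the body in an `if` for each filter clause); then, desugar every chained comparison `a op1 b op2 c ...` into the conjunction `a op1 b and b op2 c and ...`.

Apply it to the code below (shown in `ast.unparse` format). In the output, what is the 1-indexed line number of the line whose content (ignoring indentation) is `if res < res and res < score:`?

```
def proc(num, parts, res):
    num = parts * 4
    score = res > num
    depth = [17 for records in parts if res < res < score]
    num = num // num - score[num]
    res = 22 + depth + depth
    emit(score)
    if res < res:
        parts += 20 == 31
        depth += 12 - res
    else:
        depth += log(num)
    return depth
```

Transformed code:
def proc(num, parts, res):
    num = parts * 4
    score = res > num
    depth = []
    for records in parts:
        if res < res and res < score:
            depth.append(17)
    num = num // num - score[num]
    res = 22 + depth + depth
    emit(score)
    if res < res:
        parts += 20 == 31
        depth += 12 - res
    else:
        depth += log(num)
    return depth

6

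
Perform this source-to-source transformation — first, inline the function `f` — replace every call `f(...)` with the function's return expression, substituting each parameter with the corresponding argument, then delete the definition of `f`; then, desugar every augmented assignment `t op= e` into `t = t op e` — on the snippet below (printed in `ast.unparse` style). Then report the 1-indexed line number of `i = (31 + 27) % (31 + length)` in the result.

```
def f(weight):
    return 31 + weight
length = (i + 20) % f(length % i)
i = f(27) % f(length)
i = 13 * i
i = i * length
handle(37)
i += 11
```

Transformed code:
length = (i + 20) % (31 + length % i)
i = (31 + 27) % (31 + length)
i = 13 * i
i = i * length
handle(37)
i = i + 11

2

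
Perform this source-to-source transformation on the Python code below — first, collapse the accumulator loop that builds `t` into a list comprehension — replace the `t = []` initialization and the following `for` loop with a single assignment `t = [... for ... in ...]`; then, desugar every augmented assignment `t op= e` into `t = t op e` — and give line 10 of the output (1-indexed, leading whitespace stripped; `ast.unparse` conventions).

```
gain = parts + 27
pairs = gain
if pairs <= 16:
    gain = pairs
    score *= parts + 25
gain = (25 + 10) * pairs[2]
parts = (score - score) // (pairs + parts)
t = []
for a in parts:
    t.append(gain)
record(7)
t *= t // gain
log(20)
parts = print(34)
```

Transformed code:
gain = parts + 27
pairs = gain
if pairs <= 16:
    gain = pairs
    score = score * (parts + 25)
gain = (25 + 10) * pairs[2]
parts = (score - score) // (pairs + parts)
t = [gain for a in parts]
record(7)
t = t * (t // gain)
log(20)
parts = print(34)

t = t * (t // gain)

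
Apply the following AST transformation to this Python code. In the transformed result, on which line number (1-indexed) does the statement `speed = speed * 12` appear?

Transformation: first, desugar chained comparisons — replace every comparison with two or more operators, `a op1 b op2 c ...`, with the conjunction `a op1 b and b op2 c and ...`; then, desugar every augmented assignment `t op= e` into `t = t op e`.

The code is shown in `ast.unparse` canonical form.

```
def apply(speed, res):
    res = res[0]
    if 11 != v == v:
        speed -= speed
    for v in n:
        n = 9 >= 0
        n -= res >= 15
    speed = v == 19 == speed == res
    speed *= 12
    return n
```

Transformed code:
def apply(speed, res):
    res = res[0]
    if 11 != v and v == v:
        speed = speed - speed
    for v in n:
        n = 9 >= 0
        n = n - (res >= 15)
    speed = v == 19 and 19 == speed and (speed == res)
    speed = speed * 12
    return n

9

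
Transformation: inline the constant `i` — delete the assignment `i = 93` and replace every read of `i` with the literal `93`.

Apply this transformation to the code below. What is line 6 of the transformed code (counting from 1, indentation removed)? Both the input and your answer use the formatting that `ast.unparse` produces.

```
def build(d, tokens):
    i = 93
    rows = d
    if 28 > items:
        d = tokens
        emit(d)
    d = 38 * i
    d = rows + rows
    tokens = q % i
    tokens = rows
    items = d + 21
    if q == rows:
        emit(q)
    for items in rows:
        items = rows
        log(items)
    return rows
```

d = 38 * 93

Transformed code:
def build(d, tokens):
    rows = d
    if 28 > items:
        d = tokens
        emit(d)
    d = 38 * 93
    d = rows + rows
    tokens = q % 93
    tokens = rows
    items = d + 21
    if q == rows:
        emit(q)
    for items in rows:
        items = rows
        log(items)
    return rows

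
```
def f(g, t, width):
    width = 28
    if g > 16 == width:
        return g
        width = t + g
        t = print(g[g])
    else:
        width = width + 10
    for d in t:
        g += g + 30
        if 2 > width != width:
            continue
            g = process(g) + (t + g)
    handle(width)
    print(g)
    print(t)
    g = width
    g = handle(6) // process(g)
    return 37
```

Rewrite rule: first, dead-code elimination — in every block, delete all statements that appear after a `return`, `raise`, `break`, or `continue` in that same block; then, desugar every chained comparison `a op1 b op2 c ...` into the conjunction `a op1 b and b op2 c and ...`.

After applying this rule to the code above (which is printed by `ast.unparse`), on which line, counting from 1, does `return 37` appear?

16

Transformed code:
def f(g, t, width):
    width = 28
    if g > 16 and 16 == width:
        return g
    else:
        width = width + 10
    for d in t:
        g += g + 30
        if 2 > width and width != width:
            continue
    handle(width)
    print(g)
    print(t)
    g = width
    g = handle(6) // process(g)
    return 37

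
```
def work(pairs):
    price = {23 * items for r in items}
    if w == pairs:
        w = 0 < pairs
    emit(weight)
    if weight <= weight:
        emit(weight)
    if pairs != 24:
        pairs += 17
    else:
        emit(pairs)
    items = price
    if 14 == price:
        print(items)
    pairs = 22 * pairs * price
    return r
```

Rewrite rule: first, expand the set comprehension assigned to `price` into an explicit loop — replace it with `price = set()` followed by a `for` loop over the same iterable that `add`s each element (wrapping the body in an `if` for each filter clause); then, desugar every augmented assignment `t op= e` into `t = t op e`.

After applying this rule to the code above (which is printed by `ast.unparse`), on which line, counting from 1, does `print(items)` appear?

16

Transformed code:
def work(pairs):
    price = set()
    for r in items:
        price.add(23 * items)
    if w == pairs:
        w = 0 < pairs
    emit(weight)
    if weight <= weight:
        emit(weight)
    if pairs != 24:
        pairs = pairs + 17
    else:
        emit(pairs)
    items = price
    if 14 == price:
        print(items)
    pairs = 22 * pairs * price
    return r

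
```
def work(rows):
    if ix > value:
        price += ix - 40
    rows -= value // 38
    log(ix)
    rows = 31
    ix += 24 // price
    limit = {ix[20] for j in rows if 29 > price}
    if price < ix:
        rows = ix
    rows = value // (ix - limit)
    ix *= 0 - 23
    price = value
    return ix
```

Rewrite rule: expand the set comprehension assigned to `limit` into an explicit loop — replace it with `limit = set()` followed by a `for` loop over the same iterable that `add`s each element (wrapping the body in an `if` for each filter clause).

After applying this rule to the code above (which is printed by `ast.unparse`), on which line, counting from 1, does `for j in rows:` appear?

9

Transformed code:
def work(rows):
    if ix > value:
        price += ix - 40
    rows -= value // 38
    log(ix)
    rows = 31
    ix += 24 // price
    limit = set()
    for j in rows:
        if 29 > price:
            limit.add(ix[20])
    if price < ix:
        rows = ix
    rows = value // (ix - limit)
    ix *= 0 - 23
    price = value
    return ix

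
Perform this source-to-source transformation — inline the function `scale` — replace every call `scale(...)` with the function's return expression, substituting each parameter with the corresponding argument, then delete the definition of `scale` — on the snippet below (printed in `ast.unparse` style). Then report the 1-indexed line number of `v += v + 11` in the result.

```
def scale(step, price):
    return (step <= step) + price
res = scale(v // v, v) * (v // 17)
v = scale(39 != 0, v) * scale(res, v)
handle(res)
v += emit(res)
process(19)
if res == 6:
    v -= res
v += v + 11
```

Transformed code:
res = ((v // v <= v // v) + v) * (v // 17)
v = (((39 != 0) <= (39 != 0)) + v) * ((res <= res) + v)
handle(res)
v += emit(res)
process(19)
if res == 6:
    v -= res
v += v + 11

8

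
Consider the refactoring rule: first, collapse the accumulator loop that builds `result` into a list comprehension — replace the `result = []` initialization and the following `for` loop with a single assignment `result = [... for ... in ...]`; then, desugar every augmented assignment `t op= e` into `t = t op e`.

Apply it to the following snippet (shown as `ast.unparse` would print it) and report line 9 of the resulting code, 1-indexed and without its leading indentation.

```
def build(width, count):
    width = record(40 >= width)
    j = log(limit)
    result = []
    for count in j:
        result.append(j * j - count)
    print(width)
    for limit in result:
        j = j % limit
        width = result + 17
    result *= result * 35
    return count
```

Transformed code:
def build(width, count):
    width = record(40 >= width)
    j = log(limit)
    result = [j * j - count for count in j]
    print(width)
    for limit in result:
        j = j % limit
        width = result + 17
    result = result * (result * 35)
    return count

result = result * (result * 35)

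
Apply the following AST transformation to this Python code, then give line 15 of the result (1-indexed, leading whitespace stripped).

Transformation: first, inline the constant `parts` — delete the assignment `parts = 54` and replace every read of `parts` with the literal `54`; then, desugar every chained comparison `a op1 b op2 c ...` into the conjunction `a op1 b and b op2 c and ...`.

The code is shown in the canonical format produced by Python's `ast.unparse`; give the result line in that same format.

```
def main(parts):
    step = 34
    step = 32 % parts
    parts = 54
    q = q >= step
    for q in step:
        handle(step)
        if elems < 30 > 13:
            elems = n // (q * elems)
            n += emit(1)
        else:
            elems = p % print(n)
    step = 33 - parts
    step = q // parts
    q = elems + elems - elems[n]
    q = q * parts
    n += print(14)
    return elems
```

q = q * 54

Transformed code:
def main(parts):
    step = 34
    step = 32 % 54
    q = q >= step
    for q in step:
        handle(step)
        if elems < 30 and 30 > 13:
            elems = n // (q * elems)
            n += emit(1)
        else:
            elems = p % print(n)
    step = 33 - 54
    step = q // 54
    q = elems + elems - elems[n]
    q = q * 54
    n += print(14)
    return elems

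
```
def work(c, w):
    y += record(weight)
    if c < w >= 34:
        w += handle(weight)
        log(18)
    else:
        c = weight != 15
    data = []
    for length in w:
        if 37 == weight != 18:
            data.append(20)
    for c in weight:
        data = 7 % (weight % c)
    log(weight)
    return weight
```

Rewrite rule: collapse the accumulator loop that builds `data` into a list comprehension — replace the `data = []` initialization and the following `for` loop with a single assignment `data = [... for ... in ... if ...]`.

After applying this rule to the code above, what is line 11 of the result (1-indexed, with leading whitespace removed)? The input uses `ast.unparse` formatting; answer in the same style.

Transformed code:
def work(c, w):
    y += record(weight)
    if c < w >= 34:
        w += handle(weight)
        log(18)
    else:
        c = weight != 15
    data = [20 for length in w if 37 == weight != 18]
    for c in weight:
        data = 7 % (weight % c)
    log(weight)
    return weight

log(weight)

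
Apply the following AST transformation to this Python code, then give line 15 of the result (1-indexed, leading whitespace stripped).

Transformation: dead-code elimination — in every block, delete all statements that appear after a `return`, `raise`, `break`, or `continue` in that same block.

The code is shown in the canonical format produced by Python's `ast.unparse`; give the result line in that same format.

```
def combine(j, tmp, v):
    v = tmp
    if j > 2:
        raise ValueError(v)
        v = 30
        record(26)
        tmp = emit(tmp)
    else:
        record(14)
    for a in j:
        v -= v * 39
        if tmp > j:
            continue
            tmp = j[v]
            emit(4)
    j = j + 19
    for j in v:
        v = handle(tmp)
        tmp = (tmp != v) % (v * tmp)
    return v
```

Transformed code:
def combine(j, tmp, v):
    v = tmp
    if j > 2:
        raise ValueError(v)
    else:
        record(14)
    for a in j:
        v -= v * 39
        if tmp > j:
            continue
    j = j + 19
    for j in v:
        v = handle(tmp)
        tmp = (tmp != v) % (v * tmp)
    return v

return v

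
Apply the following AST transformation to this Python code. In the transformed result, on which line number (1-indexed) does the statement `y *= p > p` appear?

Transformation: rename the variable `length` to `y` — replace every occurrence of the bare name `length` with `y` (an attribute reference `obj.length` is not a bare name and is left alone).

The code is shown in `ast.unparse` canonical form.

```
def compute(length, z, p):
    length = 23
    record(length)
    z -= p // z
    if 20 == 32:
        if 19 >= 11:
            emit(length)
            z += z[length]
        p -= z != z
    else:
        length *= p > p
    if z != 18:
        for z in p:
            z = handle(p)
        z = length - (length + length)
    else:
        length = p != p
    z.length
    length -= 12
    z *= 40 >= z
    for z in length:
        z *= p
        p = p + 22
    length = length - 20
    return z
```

Transformed code:
def compute(y, z, p):
    y = 23
    record(y)
    z -= p // z
    if 20 == 32:
        if 19 >= 11:
            emit(y)
            z += z[y]
        p -= z != z
    else:
        y *= p > p
    if z != 18:
        for z in p:
            z = handle(p)
        z = y - (y + y)
    else:
        y = p != p
    z.length
    y -= 12
    z *= 40 >= z
    for z in y:
        z *= p
        p = p + 22
    y = y - 20
    return z

11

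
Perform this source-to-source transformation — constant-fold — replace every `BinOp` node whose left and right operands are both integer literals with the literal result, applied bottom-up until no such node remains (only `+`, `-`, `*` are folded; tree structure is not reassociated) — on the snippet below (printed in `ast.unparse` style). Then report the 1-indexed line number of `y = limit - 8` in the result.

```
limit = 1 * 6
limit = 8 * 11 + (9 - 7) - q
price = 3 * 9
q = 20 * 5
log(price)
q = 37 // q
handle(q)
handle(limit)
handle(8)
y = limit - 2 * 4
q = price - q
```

10

Transformed code:
limit = 6
limit = 90 - q
price = 27
q = 100
log(price)
q = 37 // q
handle(q)
handle(limit)
handle(8)
y = limit - 8
q = price - q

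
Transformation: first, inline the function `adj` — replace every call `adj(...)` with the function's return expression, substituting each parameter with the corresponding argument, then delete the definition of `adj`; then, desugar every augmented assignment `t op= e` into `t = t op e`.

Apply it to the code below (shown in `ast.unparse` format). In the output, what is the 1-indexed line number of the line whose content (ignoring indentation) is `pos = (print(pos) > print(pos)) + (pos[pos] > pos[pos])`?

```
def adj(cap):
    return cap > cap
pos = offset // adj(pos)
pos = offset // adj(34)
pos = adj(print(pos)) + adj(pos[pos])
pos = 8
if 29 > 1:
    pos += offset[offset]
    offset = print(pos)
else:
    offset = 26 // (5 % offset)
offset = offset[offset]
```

3

Transformed code:
pos = offset // (pos > pos)
pos = offset // (34 > 34)
pos = (print(pos) > print(pos)) + (pos[pos] > pos[pos])
pos = 8
if 29 > 1:
    pos = pos + offset[offset]
    offset = print(pos)
else:
    offset = 26 // (5 % offset)
offset = offset[offset]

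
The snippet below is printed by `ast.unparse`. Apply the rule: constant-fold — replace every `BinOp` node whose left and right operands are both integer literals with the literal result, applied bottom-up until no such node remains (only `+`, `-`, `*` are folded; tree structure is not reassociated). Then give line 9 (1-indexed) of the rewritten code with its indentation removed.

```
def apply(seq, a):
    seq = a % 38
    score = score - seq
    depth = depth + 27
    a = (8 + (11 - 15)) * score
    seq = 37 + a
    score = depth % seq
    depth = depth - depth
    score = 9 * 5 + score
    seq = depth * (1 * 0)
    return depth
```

score = 45 + score

Transformed code:
def apply(seq, a):
    seq = a % 38
    score = score - seq
    depth = depth + 27
    a = 4 * score
    seq = 37 + a
    score = depth % seq
    depth = depth - depth
    score = 45 + score
    seq = depth * 0
    return depth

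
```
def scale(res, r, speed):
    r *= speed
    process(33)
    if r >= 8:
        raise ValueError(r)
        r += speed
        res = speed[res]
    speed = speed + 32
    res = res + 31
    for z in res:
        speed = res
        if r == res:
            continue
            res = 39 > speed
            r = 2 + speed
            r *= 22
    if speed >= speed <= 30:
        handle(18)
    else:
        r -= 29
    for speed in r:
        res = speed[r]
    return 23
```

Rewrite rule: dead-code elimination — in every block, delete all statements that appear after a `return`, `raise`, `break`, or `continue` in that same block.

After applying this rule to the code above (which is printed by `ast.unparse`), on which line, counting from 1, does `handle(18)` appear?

Transformed code:
def scale(res, r, speed):
    r *= speed
    process(33)
    if r >= 8:
        raise ValueError(r)
    speed = speed + 32
    res = res + 31
    for z in res:
        speed = res
        if r == res:
            continue
    if speed >= speed <= 30:
        handle(18)
    else:
        r -= 29
    for speed in r:
        res = speed[r]
    return 23

13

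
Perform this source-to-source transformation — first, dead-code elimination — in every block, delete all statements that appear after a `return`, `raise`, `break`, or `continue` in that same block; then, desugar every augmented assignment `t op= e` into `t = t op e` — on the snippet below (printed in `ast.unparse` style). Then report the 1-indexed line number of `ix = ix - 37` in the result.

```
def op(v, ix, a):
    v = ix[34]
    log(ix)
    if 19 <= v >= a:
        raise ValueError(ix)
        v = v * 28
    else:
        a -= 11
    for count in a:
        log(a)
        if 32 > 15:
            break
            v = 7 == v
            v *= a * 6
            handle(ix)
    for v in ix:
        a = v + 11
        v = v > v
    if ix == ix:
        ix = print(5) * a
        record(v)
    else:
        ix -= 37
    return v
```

19

Transformed code:
def op(v, ix, a):
    v = ix[34]
    log(ix)
    if 19 <= v >= a:
        raise ValueError(ix)
    else:
        a = a - 11
    for count in a:
        log(a)
        if 32 > 15:
            break
    for v in ix:
        a = v + 11
        v = v > v
    if ix == ix:
        ix = print(5) * a
        record(v)
    else:
        ix = ix - 37
    return v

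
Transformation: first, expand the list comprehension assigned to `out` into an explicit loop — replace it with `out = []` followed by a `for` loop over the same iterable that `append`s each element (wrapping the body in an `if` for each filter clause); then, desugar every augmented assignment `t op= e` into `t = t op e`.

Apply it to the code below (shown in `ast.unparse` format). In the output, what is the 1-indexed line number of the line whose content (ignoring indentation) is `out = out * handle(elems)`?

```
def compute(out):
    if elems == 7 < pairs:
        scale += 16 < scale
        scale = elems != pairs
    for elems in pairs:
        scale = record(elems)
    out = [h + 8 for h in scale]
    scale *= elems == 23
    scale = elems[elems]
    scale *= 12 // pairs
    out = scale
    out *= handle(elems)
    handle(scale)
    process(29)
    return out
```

14

Transformed code:
def compute(out):
    if elems == 7 < pairs:
        scale = scale + (16 < scale)
        scale = elems != pairs
    for elems in pairs:
        scale = record(elems)
    out = []
    for h in scale:
        out.append(h + 8)
    scale = scale * (elems == 23)
    scale = elems[elems]
    scale = scale * (12 // pairs)
    out = scale
    out = out * handle(elems)
    handle(scale)
    process(29)
    return out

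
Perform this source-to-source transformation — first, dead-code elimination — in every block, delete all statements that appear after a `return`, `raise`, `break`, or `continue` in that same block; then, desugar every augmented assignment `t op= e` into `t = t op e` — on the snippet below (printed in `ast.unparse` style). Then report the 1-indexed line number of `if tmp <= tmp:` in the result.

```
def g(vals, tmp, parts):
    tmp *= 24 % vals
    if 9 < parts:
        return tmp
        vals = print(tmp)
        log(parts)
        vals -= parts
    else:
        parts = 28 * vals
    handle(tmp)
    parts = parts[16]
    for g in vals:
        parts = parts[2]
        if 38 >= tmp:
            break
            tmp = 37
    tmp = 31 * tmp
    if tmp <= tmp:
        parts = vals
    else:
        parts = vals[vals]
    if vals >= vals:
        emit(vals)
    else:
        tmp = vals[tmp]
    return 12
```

14

Transformed code:
def g(vals, tmp, parts):
    tmp = tmp * (24 % vals)
    if 9 < parts:
        return tmp
    else:
        parts = 28 * vals
    handle(tmp)
    parts = parts[16]
    for g in vals:
        parts = parts[2]
        if 38 >= tmp:
            break
    tmp = 31 * tmp
    if tmp <= tmp:
        parts = vals
    else:
        parts = vals[vals]
    if vals >= vals:
        emit(vals)
    else:
        tmp = vals[tmp]
    return 12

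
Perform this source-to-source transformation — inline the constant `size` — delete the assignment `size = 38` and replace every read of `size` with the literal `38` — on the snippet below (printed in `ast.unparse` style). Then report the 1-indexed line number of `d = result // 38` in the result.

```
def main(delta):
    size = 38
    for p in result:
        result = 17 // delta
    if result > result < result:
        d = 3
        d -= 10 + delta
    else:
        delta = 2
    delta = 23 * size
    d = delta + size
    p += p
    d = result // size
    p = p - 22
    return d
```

Transformed code:
def main(delta):
    for p in result:
        result = 17 // delta
    if result > result < result:
        d = 3
        d -= 10 + delta
    else:
        delta = 2
    delta = 23 * 38
    d = delta + 38
    p += p
    d = result // 38
    p = p - 22
    return d

12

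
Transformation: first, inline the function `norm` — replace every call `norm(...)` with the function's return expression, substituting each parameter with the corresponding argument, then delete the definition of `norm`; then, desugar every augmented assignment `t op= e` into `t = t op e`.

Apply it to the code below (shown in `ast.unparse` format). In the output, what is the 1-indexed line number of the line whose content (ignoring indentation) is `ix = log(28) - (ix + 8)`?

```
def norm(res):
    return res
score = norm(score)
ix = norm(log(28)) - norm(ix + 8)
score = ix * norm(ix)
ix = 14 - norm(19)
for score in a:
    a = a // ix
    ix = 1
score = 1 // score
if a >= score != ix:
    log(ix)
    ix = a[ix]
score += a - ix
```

Transformed code:
score = score
ix = log(28) - (ix + 8)
score = ix * ix
ix = 14 - 19
for score in a:
    a = a // ix
    ix = 1
score = 1 // score
if a >= score != ix:
    log(ix)
    ix = a[ix]
score = score + (a - ix)

2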